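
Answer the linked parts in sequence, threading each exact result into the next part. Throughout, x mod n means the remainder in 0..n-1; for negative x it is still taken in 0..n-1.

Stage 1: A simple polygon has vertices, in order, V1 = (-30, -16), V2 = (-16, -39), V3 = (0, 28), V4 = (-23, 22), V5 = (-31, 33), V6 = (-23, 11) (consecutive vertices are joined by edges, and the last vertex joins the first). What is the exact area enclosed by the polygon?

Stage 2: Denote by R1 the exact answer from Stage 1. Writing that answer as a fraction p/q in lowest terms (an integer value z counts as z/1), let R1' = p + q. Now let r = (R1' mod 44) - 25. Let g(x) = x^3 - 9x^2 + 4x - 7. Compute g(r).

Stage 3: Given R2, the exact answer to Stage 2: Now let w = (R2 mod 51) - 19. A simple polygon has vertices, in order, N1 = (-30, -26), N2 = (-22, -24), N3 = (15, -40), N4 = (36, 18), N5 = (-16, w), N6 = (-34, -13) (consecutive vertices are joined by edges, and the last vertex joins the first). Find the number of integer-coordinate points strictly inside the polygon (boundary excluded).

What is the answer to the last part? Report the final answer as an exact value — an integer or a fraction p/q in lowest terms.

1689

Stage 1: cross terms: (-30*-39 - -16*-16)=914, (-16*28 - 0*-39)=-448, (0*22 - -23*28)=644, (-23*33 - -31*22)=-77, (-31*11 - -23*33)=418, (-23*-16 - -30*11)=698; twice the area = |2149| = 2149; area = 2149/2; answer 2149/2
Stage 2: R1 = 2149/2; threaded value p + q = 2151; r = 14; 1*(14)^3 - 9*(14)^2 + 4*(14)^1 - 7 = (2744) + (-1764) + (56) + (-7) = 1029; answer 1029
Stage 3: R2 = 1029; w = -10; cross terms: (-30*-24 - -22*-26)=148, (-22*-40 - 15*-24)=1240, (15*18 - 36*-40)=1710, (36*-10 - -16*18)=-72, (-16*-13 - -34*-10)=-132, (-34*-26 - -30*-13)=494; twice the area = |3388| = 3388; area = 1694; boundary points = 2 + 1 + 1 + 4 + 3 + 1 = 12; strictly interior points = area - boundary/2 + 1 = 1689; answer 1689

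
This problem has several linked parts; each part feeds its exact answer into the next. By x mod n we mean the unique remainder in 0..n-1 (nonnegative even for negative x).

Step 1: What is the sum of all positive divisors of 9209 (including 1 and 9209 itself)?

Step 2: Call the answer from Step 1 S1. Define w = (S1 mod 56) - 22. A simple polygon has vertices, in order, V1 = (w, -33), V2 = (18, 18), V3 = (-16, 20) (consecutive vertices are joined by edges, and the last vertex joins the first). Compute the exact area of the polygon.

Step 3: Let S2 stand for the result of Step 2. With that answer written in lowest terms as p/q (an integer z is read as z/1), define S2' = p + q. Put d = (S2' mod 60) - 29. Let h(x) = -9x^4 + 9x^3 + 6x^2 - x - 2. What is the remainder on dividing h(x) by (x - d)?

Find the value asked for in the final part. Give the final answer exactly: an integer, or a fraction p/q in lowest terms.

-236277

Step 1: 9209 is prime, so its only divisors are 1 and 9209; sigma = 1 + 9209 = 9210; answer 9210
Step 2: S1 = 9210; w = 4; cross terms: (4*18 - 18*-33)=666, (18*20 - -16*18)=648, (-16*-33 - 4*20)=448; twice the area = |1762| = 1762; area = 881; answer 881
Step 3: S2 = 881; threaded value p + q = 882; d = 13; remainder = value at the root: -9*(13)^4 + 9*(13)^3 + 6*(13)^2 - 1*(13)^1 - 2 = (-257049) + (19773) + (1014) + (-13) + (-2) = -236277; answer -236277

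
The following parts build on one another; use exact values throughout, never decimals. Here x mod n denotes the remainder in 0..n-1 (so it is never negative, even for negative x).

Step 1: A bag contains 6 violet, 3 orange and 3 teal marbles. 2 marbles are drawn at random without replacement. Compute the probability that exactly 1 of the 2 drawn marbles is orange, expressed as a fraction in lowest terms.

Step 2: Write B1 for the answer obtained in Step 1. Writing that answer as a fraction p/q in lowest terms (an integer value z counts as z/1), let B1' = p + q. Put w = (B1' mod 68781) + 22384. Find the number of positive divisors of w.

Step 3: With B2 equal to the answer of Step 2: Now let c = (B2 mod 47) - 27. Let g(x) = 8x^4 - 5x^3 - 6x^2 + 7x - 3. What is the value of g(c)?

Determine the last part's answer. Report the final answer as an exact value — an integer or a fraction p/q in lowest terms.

Step 1: total draws C(12,2) = 66; favorable C(3,1)*C(9,1) = 27; P = 9/22; answer 9/22
Step 2: B1 = 9/22; threaded value p + q = 31; w = 22415; 22415 = 5 * 4483; number of divisors = (1+1) * (1+1) = 4; answer 4
Step 3: B2 = 4; c = -23; 8*(-23)^4 - 5*(-23)^3 - 6*(-23)^2 + 7*(-23)^1 - 3 = (2238728) + (60835) + (-3174) + (-161) + (-3) = 2296225; answer 2296225

2296225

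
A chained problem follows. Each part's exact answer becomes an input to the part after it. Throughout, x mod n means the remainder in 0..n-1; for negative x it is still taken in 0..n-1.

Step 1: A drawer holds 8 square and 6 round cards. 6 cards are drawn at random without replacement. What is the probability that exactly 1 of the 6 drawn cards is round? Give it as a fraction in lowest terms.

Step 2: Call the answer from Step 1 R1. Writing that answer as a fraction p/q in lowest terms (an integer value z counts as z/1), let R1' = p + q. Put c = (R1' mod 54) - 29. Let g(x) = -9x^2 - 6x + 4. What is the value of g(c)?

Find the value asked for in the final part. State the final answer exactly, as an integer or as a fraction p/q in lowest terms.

Step 1: total draws C(14,6) = 3003; favorable C(6,1)*C(8,5) = 336; P = 16/143; answer 16/143
Step 2: R1 = 16/143; threaded value p + q = 159; c = 22; -9*(22)^2 - 6*(22)^1 + 4 = (-4356) + (-132) + (4) = -4484; answer -4484

-4484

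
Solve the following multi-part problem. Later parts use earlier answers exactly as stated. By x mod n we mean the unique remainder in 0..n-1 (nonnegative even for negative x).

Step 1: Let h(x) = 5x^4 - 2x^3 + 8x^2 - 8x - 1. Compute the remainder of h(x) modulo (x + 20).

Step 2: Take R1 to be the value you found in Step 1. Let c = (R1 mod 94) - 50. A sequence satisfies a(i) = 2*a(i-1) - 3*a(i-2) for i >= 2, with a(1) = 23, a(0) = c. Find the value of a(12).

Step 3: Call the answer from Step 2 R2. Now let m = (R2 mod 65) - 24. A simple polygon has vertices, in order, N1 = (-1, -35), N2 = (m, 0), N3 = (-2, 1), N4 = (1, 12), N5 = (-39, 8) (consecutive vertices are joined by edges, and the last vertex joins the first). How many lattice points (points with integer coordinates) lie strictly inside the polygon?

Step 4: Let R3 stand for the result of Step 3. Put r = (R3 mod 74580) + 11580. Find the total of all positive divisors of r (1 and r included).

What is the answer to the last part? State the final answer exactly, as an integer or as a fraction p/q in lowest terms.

Step 1: remainder = value at the root: 5*(-20)^4 - 2*(-20)^3 + 8*(-20)^2 - 8*(-20)^1 - 1 = (800000) + (16000) + (3200) + (160) + (-1) = 819359; answer 819359
Step 2: R1 = 819359; c = 5; a(2) = 2*(23) - 3*(5) = 31; iterating: a(2)=31, a(3)=-7, a(4)=-107, a(5)=-193, a(6)=-65, a(7)=449, a(8)=1093, a(9)=839, a(10)=-1601, a(11)=-5719, a(12)=-6635; answer -6635
Step 3: R2 = -6635; m = 36; cross terms: (-1*0 - 36*-35)=1260, (36*1 - -2*0)=36, (-2*12 - 1*1)=-25, (1*8 - -39*12)=476, (-39*-35 - -1*8)=1373; twice the area = |3120| = 3120; area = 1560; boundary points = 1 + 1 + 1 + 4 + 1 = 8; strictly interior points = area - boundary/2 + 1 = 1557; answer 1557
Step 4: R3 = 1557; r = 13137; 13137 = 3 * 29 * 151; sigma = (1 + 3) * (1 + 29) * (1 + 151) = 4 * 30 * 152 = 18240; answer 18240

18240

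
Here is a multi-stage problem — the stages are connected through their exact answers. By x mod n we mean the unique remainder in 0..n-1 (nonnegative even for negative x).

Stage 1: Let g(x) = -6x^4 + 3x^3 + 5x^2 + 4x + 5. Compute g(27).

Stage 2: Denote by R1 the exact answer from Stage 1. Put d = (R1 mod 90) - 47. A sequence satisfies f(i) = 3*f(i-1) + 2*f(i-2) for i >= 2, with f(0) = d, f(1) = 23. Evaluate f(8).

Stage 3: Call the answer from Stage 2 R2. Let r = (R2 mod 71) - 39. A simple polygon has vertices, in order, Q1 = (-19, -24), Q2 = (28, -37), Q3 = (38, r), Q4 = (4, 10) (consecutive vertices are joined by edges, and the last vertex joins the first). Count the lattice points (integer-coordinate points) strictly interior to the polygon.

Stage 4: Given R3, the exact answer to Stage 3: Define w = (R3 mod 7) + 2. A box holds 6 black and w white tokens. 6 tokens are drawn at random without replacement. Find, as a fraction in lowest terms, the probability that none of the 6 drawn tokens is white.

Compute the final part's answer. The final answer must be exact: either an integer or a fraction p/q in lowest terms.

1/28

Stage 1: -6*(27)^4 + 3*(27)^3 + 5*(27)^2 + 4*(27)^1 + 5 = (-3188646) + (59049) + (3645) + (108) + (5) = -3125839; answer -3125839
Stage 2: R1 = -3125839; d = -6; f(2) = 3*(23) + 2*(-6) = 57; iterating: f(2)=57, f(3)=217, f(4)=765, f(5)=2729, f(6)=9717, f(7)=34609, f(8)=123261; answer 123261
Stage 3: R2 = 123261; r = -34; cross terms: (-19*-37 - 28*-24)=1375, (28*-34 - 38*-37)=454, (38*10 - 4*-34)=516, (4*-24 - -19*10)=94; twice the area = |2439| = 2439; area = 2439/2; boundary points = 1 + 1 + 2 + 1 = 5; strictly interior points = area - boundary/2 + 1 = 1218; answer 1218
Stage 4: R3 = 1218; w = 2; total draws C(8,6) = 28; favorable C(6,6) = 1; P = 1/28; answer 1/28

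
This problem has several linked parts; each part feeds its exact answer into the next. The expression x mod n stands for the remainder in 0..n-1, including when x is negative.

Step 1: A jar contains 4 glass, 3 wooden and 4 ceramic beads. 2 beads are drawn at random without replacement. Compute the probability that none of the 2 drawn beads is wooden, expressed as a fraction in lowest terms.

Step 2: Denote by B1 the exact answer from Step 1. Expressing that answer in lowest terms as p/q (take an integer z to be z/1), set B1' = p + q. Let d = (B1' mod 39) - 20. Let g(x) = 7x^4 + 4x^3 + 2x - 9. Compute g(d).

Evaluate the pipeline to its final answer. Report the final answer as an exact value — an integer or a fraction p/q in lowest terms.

340836

Step 1: total draws C(11,2) = 55; favorable C(8,2) = 28; P = 28/55; answer 28/55
Step 2: B1 = 28/55; threaded value p + q = 83; d = -15; 7*(-15)^4 + 4*(-15)^3 + 2*(-15)^1 - 9 = (354375) + (-13500) + (-30) + (-9) = 340836; answer 340836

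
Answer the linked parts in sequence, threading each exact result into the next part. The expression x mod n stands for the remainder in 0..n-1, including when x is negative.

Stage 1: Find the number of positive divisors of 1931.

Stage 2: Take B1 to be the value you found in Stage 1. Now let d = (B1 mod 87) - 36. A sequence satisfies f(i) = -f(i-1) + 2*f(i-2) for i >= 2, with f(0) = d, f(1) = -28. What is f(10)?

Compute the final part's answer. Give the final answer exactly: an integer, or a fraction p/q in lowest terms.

Stage 1: 1931 is prime, so its only divisors are 1 and 1931; count = 2; answer 2
Stage 2: B1 = 2; d = -34; f(2) = -1*(-28) + 2*(-34) = -40; iterating: f(2)=-40, f(3)=-16, f(4)=-64, f(5)=32, f(6)=-160, f(7)=224, f(8)=-544, f(9)=992, f(10)=-2080; answer -2080

-2080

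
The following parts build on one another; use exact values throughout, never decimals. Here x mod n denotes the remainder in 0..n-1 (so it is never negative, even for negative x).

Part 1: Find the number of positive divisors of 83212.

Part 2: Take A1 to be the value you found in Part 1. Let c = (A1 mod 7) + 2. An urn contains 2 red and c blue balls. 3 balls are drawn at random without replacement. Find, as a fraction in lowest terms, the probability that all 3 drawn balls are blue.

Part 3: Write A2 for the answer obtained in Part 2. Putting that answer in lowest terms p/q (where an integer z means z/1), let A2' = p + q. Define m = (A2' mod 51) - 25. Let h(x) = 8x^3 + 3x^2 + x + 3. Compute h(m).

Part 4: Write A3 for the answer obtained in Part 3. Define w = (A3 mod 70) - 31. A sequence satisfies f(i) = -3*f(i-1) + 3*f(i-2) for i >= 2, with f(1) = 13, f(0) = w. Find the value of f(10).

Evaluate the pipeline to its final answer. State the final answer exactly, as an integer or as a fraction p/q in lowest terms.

-3859569

Part 1: 83212 = 2^2 * 71 * 293; number of divisors = (2+1) * (1+1) * (1+1) = 12; answer 12
Part 2: A1 = 12; c = 7; total draws C(9,3) = 84; favorable C(7,3) = 35; P = 5/12; answer 5/12
Part 3: A2 = 5/12; threaded value p + q = 17; m = -8; 8*(-8)^3 + 3*(-8)^2 + 1*(-8)^1 + 3 = (-4096) + (192) + (-8) + (3) = -3909; answer -3909
Part 4: A3 = -3909; w = -20; f(2) = -3*(13) + 3*(-20) = -99; iterating: f(2)=-99, f(3)=336, f(4)=-1305, f(5)=4923, f(6)=-18684, f(7)=70821, f(8)=-268515, f(9)=1018008, f(10)=-3859569; answer -3859569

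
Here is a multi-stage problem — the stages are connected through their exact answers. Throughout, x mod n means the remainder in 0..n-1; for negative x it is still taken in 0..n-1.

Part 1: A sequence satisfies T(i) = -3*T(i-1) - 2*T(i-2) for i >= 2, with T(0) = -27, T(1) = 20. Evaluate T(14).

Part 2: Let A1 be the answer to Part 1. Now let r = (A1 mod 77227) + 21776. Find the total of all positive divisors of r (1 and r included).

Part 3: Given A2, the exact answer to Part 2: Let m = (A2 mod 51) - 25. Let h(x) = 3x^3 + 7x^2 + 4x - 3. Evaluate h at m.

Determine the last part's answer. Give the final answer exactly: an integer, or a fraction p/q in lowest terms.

-8613

Part 1: T(2) = -3*(20) - 2*(-27) = -6; iterating: T(2)=-6, T(3)=-22, T(4)=78, T(5)=-190, T(6)=414, T(7)=-862, T(8)=1758, T(9)=-3550, T(10)=7134, T(11)=-14302, T(12)=28638, T(13)=-57310, T(14)=114654; answer 114654
Part 2: A1 = 114654; r = 59203; 59203 = 73 * 811; sigma = (1 + 73) * (1 + 811) = 74 * 812 = 60088; answer 60088
Part 3: A2 = 60088; m = -15; 3*(-15)^3 + 7*(-15)^2 + 4*(-15)^1 - 3 = (-10125) + (1575) + (-60) + (-3) = -8613; answer -8613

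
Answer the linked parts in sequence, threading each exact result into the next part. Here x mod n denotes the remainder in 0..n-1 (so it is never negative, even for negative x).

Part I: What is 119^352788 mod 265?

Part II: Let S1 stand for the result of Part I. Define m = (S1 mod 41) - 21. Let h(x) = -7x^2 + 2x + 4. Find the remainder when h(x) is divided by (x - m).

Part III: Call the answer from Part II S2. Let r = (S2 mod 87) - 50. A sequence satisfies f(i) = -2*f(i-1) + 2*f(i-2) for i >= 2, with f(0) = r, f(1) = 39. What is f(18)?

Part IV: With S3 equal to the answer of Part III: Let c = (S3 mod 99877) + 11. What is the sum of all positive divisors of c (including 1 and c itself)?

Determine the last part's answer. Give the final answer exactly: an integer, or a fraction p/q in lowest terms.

Part I: squarings mod 265: 119^1=119, 119^2=116, 119^4=206, 119^8=36, 119^16=236, 119^32=46, 119^64=261, 119^128=16, 119^256=256, 119^512=81, 119^1024=201, 119^2048=121, 119^4096=66, 119^8192=116, 119^16384=206, 119^32768=36, 119^65536=236, 119^131072=46, 119^262144=261; 119^352788 = 119^4 * 119^16 * 119^512 * 119^8192 * 119^16384 * 119^65536 * 119^262144 = 121 (mod 265); answer 121
Part II: S1 = 121; m = 18; remainder = value at the root: -7*(18)^2 + 2*(18)^1 + 4 = (-2268) + (36) + (4) = -2228; answer -2228
Part III: S2 = -2228; r = -16; f(2) = -2*(39) + 2*(-16) = -110; iterating: f(2)=-110, f(3)=298, f(4)=-816, f(5)=2228, f(6)=-6088, f(7)=16632, f(8)=-45440, f(9)=124144, f(10)=-339168, f(11)=926624, f(12)=-2531584, f(13)=6916416, f(14)=-18896000, f(15)=51624832, f(16)=-141041664, f(17)=385332992, f(18)=-1052749312; answer -1052749312
Part IV: S3 = -1052749312; c = 54156; 54156 = 2^2 * 3 * 4513; sigma = (1 + 2 + 4) * (1 + 3) * (1 + 4513) = 7 * 4 * 4514 = 126392; answer 126392

126392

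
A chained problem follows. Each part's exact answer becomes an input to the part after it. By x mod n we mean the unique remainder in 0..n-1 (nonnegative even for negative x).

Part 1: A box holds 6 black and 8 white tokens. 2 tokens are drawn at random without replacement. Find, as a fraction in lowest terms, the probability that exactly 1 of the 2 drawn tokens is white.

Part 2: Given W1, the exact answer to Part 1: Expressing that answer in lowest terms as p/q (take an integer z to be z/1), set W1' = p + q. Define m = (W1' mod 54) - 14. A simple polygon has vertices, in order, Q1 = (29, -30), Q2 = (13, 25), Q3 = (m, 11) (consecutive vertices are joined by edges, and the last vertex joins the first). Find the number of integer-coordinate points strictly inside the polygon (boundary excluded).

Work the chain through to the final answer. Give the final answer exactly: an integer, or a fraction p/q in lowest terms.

1

Part 1: total draws C(14,2) = 91; favorable C(8,1)*C(6,1) = 48; P = 48/91; answer 48/91
Part 2: W1 = 48/91; threaded value p + q = 139; m = 17; cross terms: (29*25 - 13*-30)=1115, (13*11 - 17*25)=-282, (17*-30 - 29*11)=-829; twice the area = |4| = 4; area = 2; boundary points = 1 + 2 + 1 = 4; strictly interior points = area - boundary/2 + 1 = 1; answer 1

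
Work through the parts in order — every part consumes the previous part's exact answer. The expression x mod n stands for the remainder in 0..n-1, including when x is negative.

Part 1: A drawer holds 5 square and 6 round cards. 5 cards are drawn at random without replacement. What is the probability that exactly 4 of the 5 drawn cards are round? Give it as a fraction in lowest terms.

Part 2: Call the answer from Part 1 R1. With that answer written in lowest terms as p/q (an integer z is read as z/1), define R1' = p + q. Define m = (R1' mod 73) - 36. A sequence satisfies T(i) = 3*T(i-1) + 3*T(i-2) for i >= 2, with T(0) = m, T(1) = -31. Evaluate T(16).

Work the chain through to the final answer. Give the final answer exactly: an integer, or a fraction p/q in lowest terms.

-13270429503

Part 1: total draws C(11,5) = 462; favorable C(6,4)*C(5,1) = 75; P = 25/154; answer 25/154
Part 2: R1 = 25/154; threaded value p + q = 179; m = -3; T(2) = 3*(-31) + 3*(-3) = -102; iterating: T(2)=-102, T(3)=-399, T(4)=-1503, T(5)=-5706, T(6)=-21627, T(7)=-81999, T(8)=-310878, T(9)=-1178631, T(10)=-4468527, T(11)=-16941474, T(12)=-64230003, T(13)=-243514431, T(14)=-923233302, T(15)=-3500243199, T(16)=-13270429503; answer -13270429503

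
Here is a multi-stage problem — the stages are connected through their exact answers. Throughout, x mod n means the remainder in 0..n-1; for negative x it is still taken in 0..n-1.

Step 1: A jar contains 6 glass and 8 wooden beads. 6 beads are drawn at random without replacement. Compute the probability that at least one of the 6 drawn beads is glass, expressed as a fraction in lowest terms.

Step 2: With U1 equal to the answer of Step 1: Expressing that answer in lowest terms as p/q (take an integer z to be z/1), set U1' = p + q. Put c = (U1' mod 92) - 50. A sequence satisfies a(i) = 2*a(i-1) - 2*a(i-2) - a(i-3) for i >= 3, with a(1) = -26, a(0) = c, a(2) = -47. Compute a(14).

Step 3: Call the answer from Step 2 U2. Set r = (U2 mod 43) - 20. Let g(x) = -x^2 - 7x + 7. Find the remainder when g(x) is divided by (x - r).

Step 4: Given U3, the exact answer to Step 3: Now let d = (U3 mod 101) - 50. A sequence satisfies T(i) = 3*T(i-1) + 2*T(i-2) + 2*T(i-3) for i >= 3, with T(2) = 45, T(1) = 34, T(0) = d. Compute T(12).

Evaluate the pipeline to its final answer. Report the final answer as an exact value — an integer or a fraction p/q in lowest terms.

Step 1: total draws C(14,6) = 3003; complement C(8,6) = 28; favorable 3003 - 28 = 2975; P = 425/429; answer 425/429
Step 2: U1 = 425/429; threaded value p + q = 854; c = -24; a(3) = 2*(-47) - 2*(-26) - 1*(-24) = -18; iterating: a(3)=-18, a(4)=84, a(5)=251, a(6)=352, a(7)=118, a(8)=-719, a(9)=-2026, a(10)=-2732, a(11)=-693, a(12)=6104, a(13)=16326, a(14)=21137; answer 21137
Step 3: U2 = 21137; r = 4; remainder = value at the root: -1*(4)^2 - 7*(4)^1 + 7 = (-16) + (-28) + (7) = -37; answer -37
Step 4: U3 = -37; d = 14; T(3) = 3*(45) + 2*(34) + 2*(14) = 231; iterating: T(3)=231, T(4)=851, T(5)=3105, T(6)=11479, T(7)=42349, T(8)=156215, T(9)=576301, T(10)=2126031, T(11)=7843125, T(12)=28934039; answer 28934039

28934039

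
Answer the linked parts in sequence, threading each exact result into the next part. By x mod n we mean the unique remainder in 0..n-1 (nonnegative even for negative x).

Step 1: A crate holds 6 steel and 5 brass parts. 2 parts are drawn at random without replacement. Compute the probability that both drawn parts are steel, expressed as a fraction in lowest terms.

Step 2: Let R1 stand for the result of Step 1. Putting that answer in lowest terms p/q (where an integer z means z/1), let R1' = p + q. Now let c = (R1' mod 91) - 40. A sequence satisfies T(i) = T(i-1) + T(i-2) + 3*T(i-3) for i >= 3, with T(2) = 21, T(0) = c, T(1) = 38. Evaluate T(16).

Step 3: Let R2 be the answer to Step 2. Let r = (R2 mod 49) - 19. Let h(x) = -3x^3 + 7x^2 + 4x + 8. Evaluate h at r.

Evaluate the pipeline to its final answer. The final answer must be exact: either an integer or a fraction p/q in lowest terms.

Step 1: total draws C(11,2) = 55; favorable C(6,2) = 15; P = 3/11; answer 3/11
Step 2: R1 = 3/11; threaded value p + q = 14; c = -26; T(3) = 1*(21) + 1*(38) + 3*(-26) = -19; iterating: T(3)=-19, T(4)=116, T(5)=160, T(6)=219, T(7)=727, T(8)=1426, T(9)=2810, T(10)=6417, T(11)=13505, T(12)=28352, T(13)=61108, T(14)=129975, T(15)=276139, T(16)=589438; answer 589438
Step 3: R2 = 589438; r = -2; -3*(-2)^3 + 7*(-2)^2 + 4*(-2)^1 + 8 = (24) + (28) + (-8) + (8) = 52; answer 52

52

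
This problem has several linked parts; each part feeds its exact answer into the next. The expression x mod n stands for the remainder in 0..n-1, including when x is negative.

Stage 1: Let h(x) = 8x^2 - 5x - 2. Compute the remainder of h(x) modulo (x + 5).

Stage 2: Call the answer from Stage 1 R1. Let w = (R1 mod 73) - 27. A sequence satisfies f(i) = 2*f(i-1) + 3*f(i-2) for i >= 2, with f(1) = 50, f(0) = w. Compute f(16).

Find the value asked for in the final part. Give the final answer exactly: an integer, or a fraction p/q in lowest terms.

Stage 1: remainder = value at the root: 8*(-5)^2 - 5*(-5)^1 - 2 = (200) + (25) + (-2) = 223; answer 223
Stage 2: R1 = 223; w = -23; f(2) = 2*(50) + 3*(-23) = 31; iterating: f(2)=31, f(3)=212, f(4)=517, f(5)=1670, f(6)=4891, f(7)=14792, f(8)=44257, f(9)=132890, f(10)=398551, f(11)=1195772, f(12)=3587197, f(13)=10761710, f(14)=32285011, f(15)=96855152, f(16)=290565337; answer 290565337

290565337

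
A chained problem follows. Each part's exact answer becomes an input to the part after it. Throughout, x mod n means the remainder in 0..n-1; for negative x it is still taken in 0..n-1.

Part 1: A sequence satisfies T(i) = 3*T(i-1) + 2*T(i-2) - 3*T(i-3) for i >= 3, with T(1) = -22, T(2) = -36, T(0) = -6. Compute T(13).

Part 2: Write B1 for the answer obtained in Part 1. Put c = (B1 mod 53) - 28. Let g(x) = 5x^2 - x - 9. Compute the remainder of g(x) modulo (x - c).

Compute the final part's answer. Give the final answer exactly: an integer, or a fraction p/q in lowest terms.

1629

Part 1: T(3) = 3*(-36) + 2*(-22) - 3*(-6) = -134; iterating: T(3)=-134, T(4)=-408, T(5)=-1384, T(6)=-4566, T(7)=-15242, T(8)=-50706, T(9)=-168904, T(10)=-562398, T(11)=-1872884, T(12)=-6236736, T(13)=-20768782; answer -20768782
Part 2: B1 = -20768782; c = -18; remainder = value at the root: 5*(-18)^2 - 1*(-18)^1 - 9 = (1620) + (18) + (-9) = 1629; answer 1629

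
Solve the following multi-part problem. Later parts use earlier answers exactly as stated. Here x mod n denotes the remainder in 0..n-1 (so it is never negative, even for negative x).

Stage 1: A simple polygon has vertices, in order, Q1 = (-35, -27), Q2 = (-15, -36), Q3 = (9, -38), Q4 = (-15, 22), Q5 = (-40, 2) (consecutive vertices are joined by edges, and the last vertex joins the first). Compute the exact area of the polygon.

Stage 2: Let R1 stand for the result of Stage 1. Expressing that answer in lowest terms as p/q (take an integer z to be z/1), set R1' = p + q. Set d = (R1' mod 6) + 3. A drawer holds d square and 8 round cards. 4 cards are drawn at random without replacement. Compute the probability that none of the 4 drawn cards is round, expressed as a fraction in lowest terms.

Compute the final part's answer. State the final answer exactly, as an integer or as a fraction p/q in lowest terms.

1/495

Stage 1: cross terms: (-35*-36 - -15*-27)=855, (-15*-38 - 9*-36)=894, (9*22 - -15*-38)=-372, (-15*2 - -40*22)=850, (-40*-27 - -35*2)=1150; twice the area = |3377| = 3377; area = 3377/2; answer 3377/2
Stage 2: R1 = 3377/2; threaded value p + q = 3379; d = 4; total draws C(12,4) = 495; favorable C(4,4) = 1; P = 1/495; answer 1/495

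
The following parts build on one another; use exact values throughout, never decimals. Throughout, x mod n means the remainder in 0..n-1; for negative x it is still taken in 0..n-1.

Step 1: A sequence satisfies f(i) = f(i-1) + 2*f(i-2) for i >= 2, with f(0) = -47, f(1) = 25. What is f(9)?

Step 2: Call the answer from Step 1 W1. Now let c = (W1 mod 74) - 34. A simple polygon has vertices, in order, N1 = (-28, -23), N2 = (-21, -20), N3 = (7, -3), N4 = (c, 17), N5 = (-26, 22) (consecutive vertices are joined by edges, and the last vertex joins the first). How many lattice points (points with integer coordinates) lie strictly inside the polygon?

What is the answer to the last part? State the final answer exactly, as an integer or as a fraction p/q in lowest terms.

1338

Step 1: f(2) = 1*(25) + 2*(-47) = -69; iterating: f(2)=-69, f(3)=-19, f(4)=-157, f(5)=-195, f(6)=-509, f(7)=-899, f(8)=-1917, f(9)=-3715; answer -3715
Step 2: W1 = -3715; c = 25; cross terms: (-28*-20 - -21*-23)=77, (-21*-3 - 7*-20)=203, (7*17 - 25*-3)=194, (25*22 - -26*17)=992, (-26*-23 - -28*22)=1214; twice the area = |2680| = 2680; area = 1340; boundary points = 1 + 1 + 2 + 1 + 1 = 6; strictly interior points = area - boundary/2 + 1 = 1338; answer 1338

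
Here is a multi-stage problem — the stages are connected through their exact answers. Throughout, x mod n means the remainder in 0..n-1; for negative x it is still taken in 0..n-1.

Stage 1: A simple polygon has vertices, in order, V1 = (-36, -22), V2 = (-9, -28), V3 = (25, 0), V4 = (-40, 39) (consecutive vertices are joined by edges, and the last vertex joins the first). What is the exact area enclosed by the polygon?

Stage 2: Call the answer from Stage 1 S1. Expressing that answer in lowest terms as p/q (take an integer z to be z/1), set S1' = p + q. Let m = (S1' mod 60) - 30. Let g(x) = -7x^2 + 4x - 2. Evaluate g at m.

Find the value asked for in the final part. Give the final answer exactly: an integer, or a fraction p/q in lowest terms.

Stage 1: cross terms: (-36*-28 - -9*-22)=810, (-9*0 - 25*-28)=700, (25*39 - -40*0)=975, (-40*-22 - -36*39)=2284; twice the area = |4769| = 4769; area = 4769/2; answer 4769/2
Stage 2: S1 = 4769/2; threaded value p + q = 4771; m = 1; -7*(1)^2 + 4*(1)^1 - 2 = (-7) + (4) + (-2) = -5; answer -5

-5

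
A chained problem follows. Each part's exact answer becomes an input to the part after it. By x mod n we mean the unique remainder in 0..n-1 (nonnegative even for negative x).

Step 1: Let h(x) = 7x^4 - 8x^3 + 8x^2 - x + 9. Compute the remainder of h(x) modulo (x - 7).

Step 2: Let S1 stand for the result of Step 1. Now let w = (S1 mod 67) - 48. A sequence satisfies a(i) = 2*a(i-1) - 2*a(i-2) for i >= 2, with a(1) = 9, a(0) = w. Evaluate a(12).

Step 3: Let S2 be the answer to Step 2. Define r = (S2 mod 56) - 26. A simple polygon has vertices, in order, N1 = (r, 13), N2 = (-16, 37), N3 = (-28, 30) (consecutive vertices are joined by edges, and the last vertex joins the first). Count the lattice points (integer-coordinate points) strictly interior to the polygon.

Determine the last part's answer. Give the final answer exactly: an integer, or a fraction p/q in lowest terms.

Step 1: remainder = value at the root: 7*(7)^4 - 8*(7)^3 + 8*(7)^2 - 1*(7)^1 + 9 = (16807) + (-2744) + (392) + (-7) + (9) = 14457; answer 14457
Step 2: S1 = 14457; w = 4; a(2) = 2*(9) - 2*(4) = 10; iterating: a(2)=10, a(3)=2, a(4)=-16, a(5)=-36, a(6)=-40, a(7)=-8, a(8)=64, a(9)=144, a(10)=160, a(11)=32, a(12)=-256; answer -256
Step 3: S2 = -256; r = -2; cross terms: (-2*37 - -16*13)=134, (-16*30 - -28*37)=556, (-28*13 - -2*30)=-304; twice the area = |386| = 386; area = 193; boundary points = 2 + 1 + 1 = 4; strictly interior points = area - boundary/2 + 1 = 192; answer 192

192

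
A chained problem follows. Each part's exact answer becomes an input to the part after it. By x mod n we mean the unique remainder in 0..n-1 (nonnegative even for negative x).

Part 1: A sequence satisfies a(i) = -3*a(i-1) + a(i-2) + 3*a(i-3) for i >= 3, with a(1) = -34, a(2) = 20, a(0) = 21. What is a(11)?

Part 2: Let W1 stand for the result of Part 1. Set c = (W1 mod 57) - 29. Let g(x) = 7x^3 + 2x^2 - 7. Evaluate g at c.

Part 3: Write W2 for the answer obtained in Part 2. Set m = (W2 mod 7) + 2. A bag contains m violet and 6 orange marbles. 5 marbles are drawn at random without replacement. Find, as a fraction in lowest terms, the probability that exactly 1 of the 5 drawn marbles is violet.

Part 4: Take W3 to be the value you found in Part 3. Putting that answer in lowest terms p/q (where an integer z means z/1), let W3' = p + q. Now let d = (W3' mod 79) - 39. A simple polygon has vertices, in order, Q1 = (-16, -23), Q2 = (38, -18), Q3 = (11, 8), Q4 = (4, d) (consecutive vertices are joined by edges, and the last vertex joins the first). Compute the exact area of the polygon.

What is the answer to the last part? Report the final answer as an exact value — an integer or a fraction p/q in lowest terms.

Part 1: a(3) = -3*(20) + 1*(-34) + 3*(21) = -31; iterating: a(3)=-31, a(4)=11, a(5)=-4, a(6)=-70, a(7)=239, a(8)=-799, a(9)=2426, a(10)=-7360, a(11)=22109; answer 22109
Part 2: W1 = 22109; c = 21; 7*(21)^3 + 2*(21)^2 - 7 = (64827) + (882) + (-7) = 65702; answer 65702
Part 3: W2 = 65702; m = 2; total draws C(8,5) = 56; favorable C(2,1)*C(6,4) = 30; P = 15/28; answer 15/28
Part 4: W3 = 15/28; threaded value p + q = 43; d = 4; cross terms: (-16*-18 - 38*-23)=1162, (38*8 - 11*-18)=502, (11*4 - 4*8)=12, (4*-23 - -16*4)=-28; twice the area = |1648| = 1648; area = 824; answer 824

824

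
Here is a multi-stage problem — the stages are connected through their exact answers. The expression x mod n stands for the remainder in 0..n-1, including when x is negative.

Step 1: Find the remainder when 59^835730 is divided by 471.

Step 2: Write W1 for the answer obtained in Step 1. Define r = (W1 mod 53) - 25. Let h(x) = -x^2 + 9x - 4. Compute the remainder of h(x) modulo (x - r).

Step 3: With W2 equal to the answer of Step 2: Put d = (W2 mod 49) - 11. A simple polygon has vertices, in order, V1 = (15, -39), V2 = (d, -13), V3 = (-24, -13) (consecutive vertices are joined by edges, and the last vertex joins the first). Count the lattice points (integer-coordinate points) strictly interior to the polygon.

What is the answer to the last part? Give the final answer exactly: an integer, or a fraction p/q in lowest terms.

Step 1: squarings mod 471: 59^1=59, 59^2=184, 59^4=415, 59^8=310, 59^16=16, 59^32=256, 59^64=67, 59^128=250, 59^256=328, 59^512=196, 59^1024=265, 59^2048=46, 59^4096=232, 59^8192=130, 59^16384=415, 59^32768=310, 59^65536=16, 59^131072=256, 59^262144=67, 59^524288=250; 59^835730 = 59^2 * 59^16 * 59^128 * 59^16384 * 59^32768 * 59^262144 * 59^524288 = 247 (mod 471); answer 247
Step 2: W1 = 247; r = 10; remainder = value at the root: -1*(10)^2 + 9*(10)^1 - 4 = (-100) + (90) + (-4) = -14; answer -14
Step 3: W2 = -14; d = 24; cross terms: (15*-13 - 24*-39)=741, (24*-13 - -24*-13)=-624, (-24*-39 - 15*-13)=1131; twice the area = |1248| = 1248; area = 624; boundary points = 1 + 48 + 13 = 62; strictly interior points = area - boundary/2 + 1 = 594; answer 594

594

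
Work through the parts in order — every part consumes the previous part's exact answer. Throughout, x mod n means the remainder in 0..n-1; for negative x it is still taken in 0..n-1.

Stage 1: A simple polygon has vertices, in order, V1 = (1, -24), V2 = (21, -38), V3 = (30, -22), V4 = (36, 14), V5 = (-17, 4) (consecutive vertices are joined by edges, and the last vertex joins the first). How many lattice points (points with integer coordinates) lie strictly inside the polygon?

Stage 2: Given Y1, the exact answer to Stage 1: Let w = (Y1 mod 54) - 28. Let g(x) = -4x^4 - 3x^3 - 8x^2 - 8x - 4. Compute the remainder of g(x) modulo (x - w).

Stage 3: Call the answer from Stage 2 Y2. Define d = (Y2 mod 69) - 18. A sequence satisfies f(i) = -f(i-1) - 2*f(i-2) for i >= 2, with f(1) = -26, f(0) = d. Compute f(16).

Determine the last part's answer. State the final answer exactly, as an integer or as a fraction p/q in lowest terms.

5266

Stage 1: cross terms: (1*-38 - 21*-24)=466, (21*-22 - 30*-38)=678, (30*14 - 36*-22)=1212, (36*4 - -17*14)=382, (-17*-24 - 1*4)=404; twice the area = |3142| = 3142; area = 1571; boundary points = 2 + 1 + 6 + 1 + 2 = 12; strictly interior points = area - boundary/2 + 1 = 1566; answer 1566
Stage 2: Y1 = 1566; w = -28; remainder = value at the root: -4*(-28)^4 - 3*(-28)^3 - 8*(-28)^2 - 8*(-28)^1 - 4 = (-2458624) + (65856) + (-6272) + (224) + (-4) = -2398820; answer -2398820
Stage 3: Y2 = -2398820; d = 16; f(2) = -1*(-26) - 2*(16) = -6; iterating: f(2)=-6, f(3)=58, f(4)=-46, f(5)=-70, f(6)=162, f(7)=-22, f(8)=-302, f(9)=346, f(10)=258, f(11)=-950, f(12)=434, f(13)=1466, f(14)=-2334, f(15)=-598, f(16)=5266; answer 5266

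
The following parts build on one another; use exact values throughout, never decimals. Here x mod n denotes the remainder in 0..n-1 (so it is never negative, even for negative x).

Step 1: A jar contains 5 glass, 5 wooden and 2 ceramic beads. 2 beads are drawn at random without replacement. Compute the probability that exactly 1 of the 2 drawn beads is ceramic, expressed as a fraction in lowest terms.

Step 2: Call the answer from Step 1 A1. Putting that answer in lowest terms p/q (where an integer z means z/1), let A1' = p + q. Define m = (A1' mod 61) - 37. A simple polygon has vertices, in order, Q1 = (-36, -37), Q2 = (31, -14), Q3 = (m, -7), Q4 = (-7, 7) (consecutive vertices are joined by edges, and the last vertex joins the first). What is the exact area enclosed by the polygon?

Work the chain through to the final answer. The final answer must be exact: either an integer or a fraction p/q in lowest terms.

1011

Step 1: total draws C(12,2) = 66; favorable C(2,1)*C(10,1) = 20; P = 10/33; answer 10/33
Step 2: A1 = 10/33; threaded value p + q = 43; m = 6; cross terms: (-36*-14 - 31*-37)=1651, (31*-7 - 6*-14)=-133, (6*7 - -7*-7)=-7, (-7*-37 - -36*7)=511; twice the area = |2022| = 2022; area = 1011; answer 1011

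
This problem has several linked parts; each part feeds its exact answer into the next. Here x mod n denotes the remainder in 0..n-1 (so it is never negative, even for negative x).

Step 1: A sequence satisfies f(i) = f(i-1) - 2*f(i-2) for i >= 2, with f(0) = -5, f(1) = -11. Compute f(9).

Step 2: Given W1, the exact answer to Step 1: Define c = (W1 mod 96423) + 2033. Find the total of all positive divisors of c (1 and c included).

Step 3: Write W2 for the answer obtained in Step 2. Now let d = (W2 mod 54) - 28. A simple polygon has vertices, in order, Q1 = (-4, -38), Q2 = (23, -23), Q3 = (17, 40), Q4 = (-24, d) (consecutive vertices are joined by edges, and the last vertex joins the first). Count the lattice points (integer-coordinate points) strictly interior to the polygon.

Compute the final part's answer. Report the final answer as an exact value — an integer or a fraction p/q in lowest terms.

2155

Step 1: f(2) = 1*(-11) - 2*(-5) = -1; iterating: f(2)=-1, f(3)=21, f(4)=23, f(5)=-19, f(6)=-65, f(7)=-27, f(8)=103, f(9)=157; answer 157
Step 2: W1 = 157; c = 2190; 2190 = 2 * 3 * 5 * 73; sigma = (1 + 2) * (1 + 3) * (1 + 5) * (1 + 73) = 3 * 4 * 6 * 74 = 5328; answer 5328
Step 3: W2 = 5328; d = 8; cross terms: (-4*-23 - 23*-38)=966, (23*40 - 17*-23)=1311, (17*8 - -24*40)=1096, (-24*-38 - -4*8)=944; twice the area = |4317| = 4317; area = 4317/2; boundary points = 3 + 3 + 1 + 2 = 9; strictly interior points = area - boundary/2 + 1 = 2155; answer 2155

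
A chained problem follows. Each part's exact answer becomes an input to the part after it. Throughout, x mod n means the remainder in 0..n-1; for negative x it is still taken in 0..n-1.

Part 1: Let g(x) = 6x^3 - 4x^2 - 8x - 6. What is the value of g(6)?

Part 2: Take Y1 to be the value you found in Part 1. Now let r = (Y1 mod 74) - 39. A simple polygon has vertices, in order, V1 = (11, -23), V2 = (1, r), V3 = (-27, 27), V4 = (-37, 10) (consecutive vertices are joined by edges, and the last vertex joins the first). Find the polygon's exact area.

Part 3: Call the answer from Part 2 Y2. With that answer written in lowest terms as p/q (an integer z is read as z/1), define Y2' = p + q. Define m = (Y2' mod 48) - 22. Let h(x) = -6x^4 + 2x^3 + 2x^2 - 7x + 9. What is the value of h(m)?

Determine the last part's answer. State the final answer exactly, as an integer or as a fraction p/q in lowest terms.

-1962015

Part 1: 6*(6)^3 - 4*(6)^2 - 8*(6)^1 - 6 = (1296) + (-144) + (-48) + (-6) = 1098; answer 1098
Part 2: Y1 = 1098; r = 23; cross terms: (11*23 - 1*-23)=276, (1*27 - -27*23)=648, (-27*10 - -37*27)=729, (-37*-23 - 11*10)=741; twice the area = |2394| = 2394; area = 1197; answer 1197
Part 3: Y2 = 1197; threaded value p + q = 1198; m = 24; -6*(24)^4 + 2*(24)^3 + 2*(24)^2 - 7*(24)^1 + 9 = (-1990656) + (27648) + (1152) + (-168) + (9) = -1962015; answer -1962015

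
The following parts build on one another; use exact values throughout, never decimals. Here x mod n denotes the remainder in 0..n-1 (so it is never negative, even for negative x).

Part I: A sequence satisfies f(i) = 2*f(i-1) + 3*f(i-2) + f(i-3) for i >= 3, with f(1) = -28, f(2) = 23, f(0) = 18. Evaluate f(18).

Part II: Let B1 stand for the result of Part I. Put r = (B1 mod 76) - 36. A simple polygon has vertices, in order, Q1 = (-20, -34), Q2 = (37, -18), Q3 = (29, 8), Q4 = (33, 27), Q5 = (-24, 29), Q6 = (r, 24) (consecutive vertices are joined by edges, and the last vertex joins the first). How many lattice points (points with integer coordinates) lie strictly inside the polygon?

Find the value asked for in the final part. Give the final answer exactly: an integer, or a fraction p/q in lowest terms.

Part I: f(3) = 2*(23) + 3*(-28) + 1*(18) = -20; iterating: f(3)=-20, f(4)=1, f(5)=-35, f(6)=-87, f(7)=-278, f(8)=-852, f(9)=-2625, f(10)=-8084, f(11)=-24895, f(12)=-76667, f(13)=-236103, f(14)=-727102, f(15)=-2239180, f(16)=-6895769, f(17)=-21236180, f(18)=-65398847; answer -65398847
Part II: B1 = -65398847; r = 29; cross terms: (-20*-18 - 37*-34)=1618, (37*8 - 29*-18)=818, (29*27 - 33*8)=519, (33*29 - -24*27)=1605, (-24*24 - 29*29)=-1417, (29*-34 - -20*24)=-506; twice the area = |2637| = 2637; area = 2637/2; boundary points = 1 + 2 + 1 + 1 + 1 + 1 = 7; strictly interior points = area - boundary/2 + 1 = 1316; answer 1316

1316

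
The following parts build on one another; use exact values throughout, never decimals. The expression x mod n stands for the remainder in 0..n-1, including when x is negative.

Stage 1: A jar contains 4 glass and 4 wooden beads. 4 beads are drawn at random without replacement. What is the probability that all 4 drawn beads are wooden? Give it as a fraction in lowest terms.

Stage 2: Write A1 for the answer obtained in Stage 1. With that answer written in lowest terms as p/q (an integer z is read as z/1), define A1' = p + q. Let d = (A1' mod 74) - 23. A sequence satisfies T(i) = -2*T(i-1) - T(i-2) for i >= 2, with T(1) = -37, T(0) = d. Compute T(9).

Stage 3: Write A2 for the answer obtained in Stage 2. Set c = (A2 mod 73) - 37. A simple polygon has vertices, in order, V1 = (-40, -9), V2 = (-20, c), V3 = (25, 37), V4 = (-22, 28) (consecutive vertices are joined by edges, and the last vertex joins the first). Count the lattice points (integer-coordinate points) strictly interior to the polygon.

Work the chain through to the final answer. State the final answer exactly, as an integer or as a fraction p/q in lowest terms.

500

Stage 1: total draws C(8,4) = 70; favorable C(4,4) = 1; P = 1/70; answer 1/70
Stage 2: A1 = 1/70; threaded value p + q = 71; d = 48; T(2) = -2*(-37) - 1*(48) = 26; iterating: T(2)=26, T(3)=-15, T(4)=4, T(5)=7, T(6)=-18, T(7)=29, T(8)=-40, T(9)=51; answer 51
Stage 3: A2 = 51; c = 14; cross terms: (-40*14 - -20*-9)=-740, (-20*37 - 25*14)=-1090, (25*28 - -22*37)=1514, (-22*-9 - -40*28)=1318; twice the area = |1002| = 1002; area = 501; boundary points = 1 + 1 + 1 + 1 = 4; strictly interior points = area - boundary/2 + 1 = 500; answer 500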